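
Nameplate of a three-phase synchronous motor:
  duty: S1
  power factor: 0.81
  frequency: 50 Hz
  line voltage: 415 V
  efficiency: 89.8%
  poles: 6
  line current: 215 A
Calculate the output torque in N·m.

1070 N·m

P_in = √3·V·I·cosφ = 1.732 × 415 × 215 × 0.81 = 125176 W
P_out = η·P_in = 0.898 × 125176 = 112408 W
n = n_s = 120×50/6 = 1000 rpm (synchronous)
ω = 2π×1000/60 = 104.7 rad/s
τ = P_out/ω = 112408/104.7 = 1070 N·m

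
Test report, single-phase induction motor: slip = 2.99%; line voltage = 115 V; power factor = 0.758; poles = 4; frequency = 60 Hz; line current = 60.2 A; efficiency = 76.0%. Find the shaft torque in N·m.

P_in = V·I·cosφ = 115 × 60.2 × 0.758 = 5248 W
P_out = η·P_in = 0.76 × 5248 = 3988 W
n_s = 120×60/4 = 1800 rpm; n = 1800×(1−0.0299) = 1746 rpm
ω = 2π×1746/60 = 182.8 rad/s
τ = P_out/ω = 3988/182.8 = 21.8 N·m

21.8 N·m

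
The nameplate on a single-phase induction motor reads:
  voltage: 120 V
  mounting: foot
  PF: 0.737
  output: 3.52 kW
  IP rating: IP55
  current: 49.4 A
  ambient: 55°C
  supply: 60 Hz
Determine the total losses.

849 W

P_in = V·I·cosφ = 120×49.4×0.737 = 4369 W
P_out = 3520 W
Losses = P_in − P_out = 4369 − 3520 = 849 W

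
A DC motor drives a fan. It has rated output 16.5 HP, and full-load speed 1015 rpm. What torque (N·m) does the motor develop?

116 N·m

P_out = 16.5 × 746 = 12309 W
ω = 2π × 1015/60 = 106.3 rad/s
τ = P_out/ω = 12309/106.3 = 116 N·m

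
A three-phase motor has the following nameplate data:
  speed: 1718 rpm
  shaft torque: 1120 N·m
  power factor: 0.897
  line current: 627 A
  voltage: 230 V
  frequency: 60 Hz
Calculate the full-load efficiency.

89.9 %

ω = 2π × 1718/60 = 179.9 rad/s; P_out = τω = 1120 × 179.9 = 201488 W
P_in = √3·V_L·I_L·cosφ = 1.732 × 230 × 627 × 0.897 = 224045 W
η = P_out / P_in = 201488 / 224045 = 0.899 = 89.9%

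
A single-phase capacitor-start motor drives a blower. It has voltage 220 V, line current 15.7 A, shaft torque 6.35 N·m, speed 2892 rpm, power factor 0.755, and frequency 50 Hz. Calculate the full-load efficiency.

73.7 %

ω = 2π × 2892/60 = 302.8 rad/s; P_out = τω = 6.35 × 302.8 = 1923 W
P_in = V·I·cosφ = 220 × 15.7 × 0.755 = 2608 W
η = P_out / P_in = 1923 / 2608 = 0.737 = 73.7%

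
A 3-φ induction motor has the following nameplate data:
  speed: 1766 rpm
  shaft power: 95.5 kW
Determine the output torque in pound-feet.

381 lb·ft

ω = 2π × 1766/60 = 184.9 rad/s
τ = P/ω = 95500/184.9 = 516.5 N·m
In lb·ft: 516.5/1.356 = 381 lb·ft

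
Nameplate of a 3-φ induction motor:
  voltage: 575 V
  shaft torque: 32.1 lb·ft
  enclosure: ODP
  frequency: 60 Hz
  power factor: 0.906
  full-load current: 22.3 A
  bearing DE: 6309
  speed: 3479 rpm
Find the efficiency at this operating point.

τ = 32.1 lb·ft × 1.356 = 43.53 N·m
ω = 2π × 3479/60 = 364.3 rad/s; P_out = τω = 43.53 × 364.3 = 15858 W
P_in = √3·V_L·I_L·cosφ = 1.732 × 575 × 22.3 × 0.906 = 20121 W
η = P_out / P_in = 15858 / 20121 = 0.788 = 78.8%

78.8 %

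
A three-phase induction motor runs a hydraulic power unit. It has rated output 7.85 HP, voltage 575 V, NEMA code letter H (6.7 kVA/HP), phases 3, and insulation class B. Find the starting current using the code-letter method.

S_LR = 6.7 × 7.85 = 52.595 kVA
I_LR = S_LR/(√3·V_L) = 52595/(1.732×575) = 52.8 A

52.8 A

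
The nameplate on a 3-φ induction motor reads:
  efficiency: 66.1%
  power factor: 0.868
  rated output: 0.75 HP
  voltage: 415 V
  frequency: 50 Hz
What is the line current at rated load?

P_out = 0.75 × 746 = 560 W
P_in = P_out / η = 560 / 0.661 = 847 W
I_L = P_in / (√3·V_L·cosφ) = 847 / (1.732 × 415 × 0.868) = 1.36 A

1.36 A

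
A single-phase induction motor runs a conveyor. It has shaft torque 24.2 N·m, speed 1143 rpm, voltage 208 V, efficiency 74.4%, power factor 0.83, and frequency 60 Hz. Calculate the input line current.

22.6 A

ω = 2π×1143/60 = 119.7 rad/s; P_out = τω = 24.2 × 119.7 = 2897 W
P_in = P_out / η = 2897 / 0.744 = 3894 W
I = P_in / (V·cosφ) = 3894 / (208 × 0.83) = 22.6 A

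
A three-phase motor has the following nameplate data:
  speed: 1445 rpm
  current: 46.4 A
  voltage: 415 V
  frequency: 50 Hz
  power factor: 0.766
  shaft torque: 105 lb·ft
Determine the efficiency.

τ = 105 lb·ft × 1.356 = 142.4 N·m
ω = 2π × 1445/60 = 151.3 rad/s; P_out = τω = 142.4 × 151.3 = 21545 W
P_in = √3·V_L·I_L·cosφ = 1.732 × 415 × 46.4 × 0.766 = 25547 W
η = P_out / P_in = 21545 / 25547 = 0.843 = 84.3%

84.3 %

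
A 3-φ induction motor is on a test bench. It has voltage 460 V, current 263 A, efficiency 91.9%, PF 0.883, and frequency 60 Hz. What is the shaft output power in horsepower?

P_in = √3·V·I·cosφ = 1.732 × 460 × 263 × 0.883 = 185021 W
P_out = η·P_in = 0.919 × 185021 = 170034 W
= 170034/746 = 228 HP

228 HP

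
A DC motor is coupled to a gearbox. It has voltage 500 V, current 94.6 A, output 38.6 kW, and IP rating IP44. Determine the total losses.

8700 W

P_in = V·I = 500×94.6 = 47300 W
P_out = 38600 W
Losses = P_in − P_out = 47300 − 38600 = 8700 W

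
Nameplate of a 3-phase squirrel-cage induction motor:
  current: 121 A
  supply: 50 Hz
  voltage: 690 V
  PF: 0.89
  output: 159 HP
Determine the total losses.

10.1 kW

P_in = √3·V·I·cosφ = 1.732×690×121×0.89 = 128698 W
P_out = 159×746 = 118614 W
Losses = P_in − P_out = 128698 − 118614 = 10084 W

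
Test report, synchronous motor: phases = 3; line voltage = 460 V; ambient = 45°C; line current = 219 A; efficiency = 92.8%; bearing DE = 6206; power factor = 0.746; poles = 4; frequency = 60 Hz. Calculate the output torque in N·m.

641 N·m

P_in = √3·V·I·cosφ = 1.732 × 460 × 219 × 0.746 = 130163 W
P_out = η·P_in = 0.928 × 130163 = 120791 W
n = n_s = 120×60/4 = 1800 rpm (synchronous)
ω = 2π×1800/60 = 188.5 rad/s
τ = P_out/ω = 120791/188.5 = 641 N·m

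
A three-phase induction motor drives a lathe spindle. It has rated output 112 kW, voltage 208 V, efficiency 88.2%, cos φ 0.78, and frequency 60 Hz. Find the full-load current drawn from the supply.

452 A

P_out = 112 kW = 112000 W
P_in = P_out / η = 112000 / 0.882 = 126984 W
I_L = P_in / (√3·V_L·cosφ) = 126984 / (1.732 × 208 × 0.78) = 452 A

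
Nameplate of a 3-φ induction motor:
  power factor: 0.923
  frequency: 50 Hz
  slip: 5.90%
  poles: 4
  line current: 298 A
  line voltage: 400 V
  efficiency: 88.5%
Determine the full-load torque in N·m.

P_in = √3·V·I·cosφ = 1.732 × 400 × 298 × 0.923 = 190557 W
P_out = η·P_in = 0.885 × 190557 = 168643 W
n_s = 120×50/4 = 1500 rpm; n = 1500×(1−0.059) = 1412 rpm
ω = 2π×1412/60 = 147.9 rad/s
τ = P_out/ω = 168643/147.9 = 1140 N·m

1140 N·m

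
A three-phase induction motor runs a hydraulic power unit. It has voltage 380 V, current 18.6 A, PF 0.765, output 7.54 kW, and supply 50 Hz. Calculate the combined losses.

P_in = √3·V·I·cosφ = 1.732×380×18.6×0.765 = 9365 W
P_out = 7540 W
Losses = P_in − P_out = 9365 − 7540 = 1825 W

1.83 kW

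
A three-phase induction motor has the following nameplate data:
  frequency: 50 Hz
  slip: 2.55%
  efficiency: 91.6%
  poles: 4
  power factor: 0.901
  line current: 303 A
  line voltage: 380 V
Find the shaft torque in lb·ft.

P_in = √3·V·I·cosφ = 1.732 × 380 × 303 × 0.901 = 179680 W
P_out = η·P_in = 0.916 × 179680 = 164587 W
n_s = 120×50/4 = 1500 rpm; n = 1500×(1−0.0255) = 1462 rpm
ω = 2π×1462/60 = 153.1 rad/s
τ = P_out/ω = 164587/153.1 = 1075 N·m
In lb·ft: 1075/1.356 = 793 lb·ft

793 lb·ft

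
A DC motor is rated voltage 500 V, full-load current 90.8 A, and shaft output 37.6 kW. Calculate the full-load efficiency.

P_out = 37.6 kW = 37600 W
P_in = V·I = 500 × 90.8 = 45400 W
η = P_out / P_in = 37600 / 45400 = 0.828 = 82.8%

82.8 %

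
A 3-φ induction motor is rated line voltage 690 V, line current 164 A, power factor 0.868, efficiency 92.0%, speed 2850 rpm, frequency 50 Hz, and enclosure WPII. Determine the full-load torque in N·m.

524 N·m

P_in = √3·V·I·cosφ = 1.732 × 690 × 164 × 0.868 = 170122 W
P_out = η·P_in = 0.92 × 170122 = 156512 W
n = 2850 rpm
ω = 2π×2850/60 = 298.5 rad/s
τ = P_out/ω = 156512/298.5 = 524 N·m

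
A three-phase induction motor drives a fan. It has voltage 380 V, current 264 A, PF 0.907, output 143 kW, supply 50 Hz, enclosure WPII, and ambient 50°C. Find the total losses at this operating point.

14.6 kW

P_in = √3·V·I·cosφ = 1.732×380×264×0.907 = 157595 W
P_out = 143000 W
Losses = P_in − P_out = 157595 − 143000 = 14595 W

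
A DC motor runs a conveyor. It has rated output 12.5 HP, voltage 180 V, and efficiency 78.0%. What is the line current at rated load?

66.4 A

P_out = 12.5 × 746 = 9325 W
P_in = P_out / η = 9325 / 0.780 = 11955 W
I = P_in / V = 11955 / 180 = 66.4 A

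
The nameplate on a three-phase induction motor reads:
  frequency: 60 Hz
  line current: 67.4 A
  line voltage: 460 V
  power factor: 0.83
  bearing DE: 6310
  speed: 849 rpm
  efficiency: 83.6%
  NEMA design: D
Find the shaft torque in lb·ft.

309 lb·ft

P_in = √3·V·I·cosφ = 1.732 × 460 × 67.4 × 0.83 = 44570 W
P_out = η·P_in = 0.836 × 44570 = 37261 W
n = 849 rpm
ω = 2π×849/60 = 88.91 rad/s
τ = P_out/ω = 37261/88.91 = 419.1 N·m
In lb·ft: 419.1/1.356 = 309 lb·ft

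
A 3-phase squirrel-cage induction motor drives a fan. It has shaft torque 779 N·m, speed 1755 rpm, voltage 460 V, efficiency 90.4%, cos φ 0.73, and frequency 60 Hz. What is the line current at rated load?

ω = 2π×1755/60 = 183.8 rad/s; P_out = τω = 779 × 183.8 = 143180 W
P_in = P_out / η = 143180 / 0.904 = 158385 W
I_L = P_in / (√3·V_L·cosφ) = 158385 / (1.732 × 460 × 0.73) = 272 A

272 A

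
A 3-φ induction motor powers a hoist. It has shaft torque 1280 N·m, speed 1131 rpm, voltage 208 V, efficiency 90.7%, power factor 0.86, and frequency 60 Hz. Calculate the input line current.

539 A

ω = 2π×1131/60 = 118.4 rad/s; P_out = τω = 1280 × 118.4 = 151552 W
P_in = P_out / η = 151552 / 0.907 = 167092 W
I_L = P_in / (√3·V_L·cosφ) = 167092 / (1.732 × 208 × 0.86) = 539 A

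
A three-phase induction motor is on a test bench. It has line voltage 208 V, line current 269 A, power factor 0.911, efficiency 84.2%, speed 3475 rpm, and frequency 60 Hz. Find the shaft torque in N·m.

P_in = √3·V·I·cosφ = 1.732 × 208 × 269 × 0.911 = 88284 W
P_out = η·P_in = 0.842 × 88284 = 74335 W
n = 3475 rpm
ω = 2π×3475/60 = 363.9 rad/s
τ = P_out/ω = 74335/363.9 = 204 N·m

204 N·m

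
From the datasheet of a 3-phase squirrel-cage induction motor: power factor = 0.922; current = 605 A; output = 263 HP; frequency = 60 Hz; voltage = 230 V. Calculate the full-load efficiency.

P_out = 263 × 746 = 196198 W
P_in = √3·V_L·I_L·cosφ = 1.732 × 230 × 605 × 0.922 = 222209 W
η = P_out / P_in = 196198 / 222209 = 0.883 = 88.3%

88.3 %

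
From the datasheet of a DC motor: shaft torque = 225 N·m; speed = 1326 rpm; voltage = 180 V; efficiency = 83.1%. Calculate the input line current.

209 A

ω = 2π×1326/60 = 138.9 rad/s; P_out = τω = 225 × 138.9 = 31253 W
P_in = P_out / η = 31253 / 0.831 = 37609 W
I = P_in / V = 37609 / 180 = 209 A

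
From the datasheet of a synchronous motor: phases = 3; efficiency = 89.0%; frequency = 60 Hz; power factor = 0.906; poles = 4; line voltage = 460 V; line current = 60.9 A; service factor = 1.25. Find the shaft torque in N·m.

208 N·m

P_in = √3·V·I·cosφ = 1.732 × 460 × 60.9 × 0.906 = 43959 W
P_out = η·P_in = 0.89 × 43959 = 39124 W
n = n_s = 120×60/4 = 1800 rpm (synchronous)
ω = 2π×1800/60 = 188.5 rad/s
τ = P_out/ω = 39124/188.5 = 208 N·m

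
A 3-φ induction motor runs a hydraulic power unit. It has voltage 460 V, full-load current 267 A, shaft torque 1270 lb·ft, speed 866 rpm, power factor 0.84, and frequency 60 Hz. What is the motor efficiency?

87.4 %

τ = 1270 lb·ft × 1.356 = 1722 N·m
ω = 2π × 866/60 = 90.69 rad/s; P_out = τω = 1722 × 90.69 = 156168 W
P_in = √3·V_L·I_L·cosφ = 1.732 × 460 × 267 × 0.84 = 178688 W
η = P_out / P_in = 156168 / 178688 = 0.874 = 87.4%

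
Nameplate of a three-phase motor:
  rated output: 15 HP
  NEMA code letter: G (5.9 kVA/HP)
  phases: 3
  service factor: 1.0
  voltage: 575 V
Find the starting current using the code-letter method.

88.9 A

S_LR = 5.9 × 15 = 88.5 kVA
I_LR = S_LR/(√3·V_L) = 88500/(1.732×575) = 88.9 A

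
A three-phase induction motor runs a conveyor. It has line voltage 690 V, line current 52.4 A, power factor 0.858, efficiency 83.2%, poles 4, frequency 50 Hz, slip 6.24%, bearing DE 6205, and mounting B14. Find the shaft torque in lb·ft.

P_in = √3·V·I·cosφ = 1.732 × 690 × 52.4 × 0.858 = 53730 W
P_out = η·P_in = 0.832 × 53730 = 44703 W
n_s = 120×50/4 = 1500 rpm; n = 1500×(1−0.0624) = 1406 rpm
ω = 2π×1406/60 = 147.2 rad/s
τ = P_out/ω = 44703/147.2 = 303.7 N·m
In lb·ft: 303.7/1.356 = 224 lb·ft

224 lb·ft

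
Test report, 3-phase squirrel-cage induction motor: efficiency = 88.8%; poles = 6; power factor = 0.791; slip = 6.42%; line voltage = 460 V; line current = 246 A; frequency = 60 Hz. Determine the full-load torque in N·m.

P_in = √3·V·I·cosφ = 1.732 × 460 × 246 × 0.791 = 155031 W
P_out = η·P_in = 0.888 × 155031 = 137668 W
n_s = 120×60/6 = 1200 rpm; n = 1200×(1−0.0642) = 1123 rpm
ω = 2π×1123/60 = 117.6 rad/s
τ = P_out/ω = 137668/117.6 = 1170 N·m

1170 N·m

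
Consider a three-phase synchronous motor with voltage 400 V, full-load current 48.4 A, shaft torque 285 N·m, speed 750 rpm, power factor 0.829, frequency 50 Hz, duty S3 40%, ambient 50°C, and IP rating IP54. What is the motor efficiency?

ω = 2π × 750/60 = 78.54 rad/s; P_out = τω = 285 × 78.54 = 22384 W
P_in = √3·V_L·I_L·cosφ = 1.732 × 400 × 48.4 × 0.829 = 27798 W
η = P_out / P_in = 22384 / 27798 = 0.805 = 80.5%

80.5 %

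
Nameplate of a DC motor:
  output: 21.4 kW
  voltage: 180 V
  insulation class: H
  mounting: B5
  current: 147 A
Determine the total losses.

P_in = V·I = 180×147 = 26460 W
P_out = 21400 W
Losses = P_in − P_out = 26460 − 21400 = 5060 W

5.06 kW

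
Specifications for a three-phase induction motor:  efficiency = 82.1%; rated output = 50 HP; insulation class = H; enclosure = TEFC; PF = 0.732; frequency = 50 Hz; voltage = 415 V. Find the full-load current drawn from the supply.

86.3 A

P_out = 50 × 746 = 37300 W
P_in = P_out / η = 37300 / 0.821 = 45432 W
I_L = P_in / (√3·V_L·cosφ) = 45432 / (1.732 × 415 × 0.732) = 86.3 A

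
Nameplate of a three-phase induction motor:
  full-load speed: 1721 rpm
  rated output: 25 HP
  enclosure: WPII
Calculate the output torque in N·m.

103 N·m

P_out = 25 × 746 = 18650 W
ω = 2π × 1721/60 = 180.2 rad/s
τ = P_out/ω = 18650/180.2 = 103 N·m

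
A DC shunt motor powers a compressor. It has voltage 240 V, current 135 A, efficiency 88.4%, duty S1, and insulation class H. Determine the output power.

28.6 kW

P_in = V·I = 240 × 135 = 32400 W
P_out = η·P_in = 0.884 × 32400 = 28642 W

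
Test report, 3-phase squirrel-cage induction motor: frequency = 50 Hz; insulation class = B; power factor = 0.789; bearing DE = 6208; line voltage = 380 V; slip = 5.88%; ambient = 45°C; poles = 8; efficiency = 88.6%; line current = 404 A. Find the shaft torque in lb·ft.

1850 lb·ft

P_in = √3·V·I·cosφ = 1.732 × 380 × 404 × 0.789 = 209792 W
P_out = η·P_in = 0.886 × 209792 = 185876 W
n_s = 120×50/8 = 750 rpm; n = 750×(1−0.0588) = 706 rpm
ω = 2π×706/60 = 73.93 rad/s
τ = P_out/ω = 185876/73.93 = 2514 N·m
In lb·ft: 2514/1.356 = 1850 lb·ft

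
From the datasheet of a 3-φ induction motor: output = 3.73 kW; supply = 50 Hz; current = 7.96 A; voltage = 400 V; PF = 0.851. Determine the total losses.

P_in = √3·V·I·cosφ = 1.732×400×7.96×0.851 = 4693 W
P_out = 3730 W
Losses = P_in − P_out = 4693 − 3730 = 963 W

963 W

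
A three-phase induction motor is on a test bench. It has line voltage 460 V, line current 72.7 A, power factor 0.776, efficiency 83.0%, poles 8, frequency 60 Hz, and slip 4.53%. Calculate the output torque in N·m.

P_in = √3·V·I·cosφ = 1.732 × 460 × 72.7 × 0.776 = 44947 W
P_out = η·P_in = 0.83 × 44947 = 37306 W
n_s = 120×60/8 = 900 rpm; n = 900×(1−0.0453) = 859 rpm
ω = 2π×859/60 = 89.95 rad/s
τ = P_out/ω = 37306/89.95 = 415 N·m

415 N·m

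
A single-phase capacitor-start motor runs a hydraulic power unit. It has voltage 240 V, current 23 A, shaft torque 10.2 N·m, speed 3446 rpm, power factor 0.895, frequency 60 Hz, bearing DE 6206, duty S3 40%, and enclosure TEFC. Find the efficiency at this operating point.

74.5 %

ω = 2π × 3446/60 = 360.9 rad/s; P_out = τω = 10.2 × 360.9 = 3681 W
P_in = V·I·cosφ = 240 × 23 × 0.895 = 4940 W
η = P_out / P_in = 3681 / 4940 = 0.745 = 74.5%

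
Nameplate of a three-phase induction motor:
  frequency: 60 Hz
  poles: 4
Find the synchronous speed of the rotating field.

n_s = 120f/p = 120×60/4 = 1800 rpm

1800 rpm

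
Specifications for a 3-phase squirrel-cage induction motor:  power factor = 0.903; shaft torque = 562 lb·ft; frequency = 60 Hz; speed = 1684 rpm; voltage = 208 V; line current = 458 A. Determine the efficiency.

90.2 %

τ = 562 lb·ft × 1.356 = 762.1 N·m
ω = 2π × 1684/60 = 176.3 rad/s; P_out = τω = 762.1 × 176.3 = 134358 W
P_in = √3·V_L·I_L·cosφ = 1.732 × 208 × 458 × 0.903 = 148993 W
η = P_out / P_in = 134358 / 148993 = 0.902 = 90.2%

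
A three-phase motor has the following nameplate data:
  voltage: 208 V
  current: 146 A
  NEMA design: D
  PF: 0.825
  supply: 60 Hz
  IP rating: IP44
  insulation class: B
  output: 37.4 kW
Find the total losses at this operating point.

P_in = √3·V·I·cosφ = 1.732×208×146×0.825 = 43393 W
P_out = 37400 W
Losses = P_in − P_out = 43393 − 37400 = 5993 W

5.99 kW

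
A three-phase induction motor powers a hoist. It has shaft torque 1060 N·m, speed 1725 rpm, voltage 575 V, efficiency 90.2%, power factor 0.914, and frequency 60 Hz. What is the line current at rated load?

233 A

ω = 2π×1725/60 = 180.6 rad/s; P_out = τω = 1060 × 180.6 = 191436 W
P_in = P_out / η = 191436 / 0.902 = 212235 W
I_L = P_in / (√3·V_L·cosφ) = 212235 / (1.732 × 575 × 0.914) = 233 A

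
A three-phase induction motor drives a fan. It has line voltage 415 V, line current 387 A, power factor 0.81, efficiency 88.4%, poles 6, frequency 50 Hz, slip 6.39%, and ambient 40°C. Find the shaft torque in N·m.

2030 N·m

P_in = √3·V·I·cosφ = 1.732 × 415 × 387 × 0.81 = 225316 W
P_out = η·P_in = 0.884 × 225316 = 199179 W
n_s = 120×50/6 = 1000 rpm; n = 1000×(1−0.0639) = 936 rpm
ω = 2π×936/60 = 98.02 rad/s
τ = P_out/ω = 199179/98.02 = 2030 N·m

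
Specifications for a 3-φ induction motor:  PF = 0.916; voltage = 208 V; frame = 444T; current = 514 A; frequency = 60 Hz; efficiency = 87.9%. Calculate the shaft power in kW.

149 kW

P_in = √3·V·I·cosφ = 1.732 × 208 × 514 × 0.916 = 169617 W
P_out = η·P_in = 0.879 × 169617 = 149093 W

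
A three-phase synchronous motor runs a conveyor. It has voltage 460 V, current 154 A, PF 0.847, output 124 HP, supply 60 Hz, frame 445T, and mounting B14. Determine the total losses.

P_in = √3·V·I·cosφ = 1.732×460×154×0.847 = 103923 W
P_out = 124×746 = 92504 W
Losses = P_in − P_out = 103923 − 92504 = 11419 W

11.4 kW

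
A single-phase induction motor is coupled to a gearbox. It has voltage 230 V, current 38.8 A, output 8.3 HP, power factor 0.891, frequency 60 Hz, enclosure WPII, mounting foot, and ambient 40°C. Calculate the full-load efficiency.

77.9 %

P_out = 8.3 × 746 = 6192 W
P_in = V·I·cosφ = 230 × 38.8 × 0.891 = 7951 W
η = P_out / P_in = 6192 / 7951 = 0.779 = 77.9%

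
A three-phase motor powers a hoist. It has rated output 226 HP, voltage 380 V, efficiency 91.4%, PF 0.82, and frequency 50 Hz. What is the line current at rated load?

P_out = 226 × 746 = 168596 W
P_in = P_out / η = 168596 / 0.914 = 184460 W
I_L = P_in / (√3·V_L·cosφ) = 184460 / (1.732 × 380 × 0.82) = 342 A

342 A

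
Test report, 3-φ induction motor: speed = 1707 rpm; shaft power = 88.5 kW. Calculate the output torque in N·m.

495 N·m

ω = 2π × 1707/60 = 178.8 rad/s
τ = P/ω = 88500/178.8 = 495 N·m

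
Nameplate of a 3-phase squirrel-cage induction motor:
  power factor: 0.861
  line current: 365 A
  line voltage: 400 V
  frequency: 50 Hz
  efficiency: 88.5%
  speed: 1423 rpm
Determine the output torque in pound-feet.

P_in = √3·V·I·cosφ = 1.732 × 400 × 365 × 0.861 = 217723 W
P_out = η·P_in = 0.885 × 217723 = 192685 W
n = 1423 rpm
ω = 2π×1423/60 = 149 rad/s
τ = P_out/ω = 192685/149 = 1293 N·m
In lb·ft: 1293/1.356 = 954 lb·ft

954 lb·ft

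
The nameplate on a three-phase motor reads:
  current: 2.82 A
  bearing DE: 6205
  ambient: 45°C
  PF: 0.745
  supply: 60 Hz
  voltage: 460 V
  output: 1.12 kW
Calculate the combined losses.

P_in = √3·V·I·cosφ = 1.732×460×2.82×0.745 = 1674 W
P_out = 1120 W
Losses = P_in − P_out = 1674 − 1120 = 554 W

554 W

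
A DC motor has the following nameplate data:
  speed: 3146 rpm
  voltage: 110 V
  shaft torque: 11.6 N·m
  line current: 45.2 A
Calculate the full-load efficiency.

76.9 %

ω = 2π × 3146/60 = 329.4 rad/s; P_out = τω = 11.6 × 329.4 = 3821 W
P_in = V·I = 110 × 45.2 = 4972 W
η = P_out / P_in = 3821 / 4972 = 0.769 = 76.9%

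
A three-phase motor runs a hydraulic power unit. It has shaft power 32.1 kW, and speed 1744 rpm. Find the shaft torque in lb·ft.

130 lb·ft

ω = 2π × 1744/60 = 182.6 rad/s
τ = P/ω = 32100/182.6 = 175.8 N·m
In lb·ft: 175.8/1.356 = 130 lb·ft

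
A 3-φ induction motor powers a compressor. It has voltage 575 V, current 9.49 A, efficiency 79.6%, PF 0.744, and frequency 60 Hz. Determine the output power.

5.6 kW

P_in = √3·V·I·cosφ = 1.732 × 575 × 9.49 × 0.744 = 7032 W
P_out = η·P_in = 0.796 × 7032 = 5597 W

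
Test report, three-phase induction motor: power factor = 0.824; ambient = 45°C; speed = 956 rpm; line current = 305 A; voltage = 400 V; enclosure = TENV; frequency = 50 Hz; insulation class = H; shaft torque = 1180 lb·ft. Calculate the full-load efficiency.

τ = 1180 lb·ft × 1.356 = 1600 N·m
ω = 2π × 956/60 = 100.1 rad/s; P_out = τω = 1600 × 100.1 = 160160 W
P_in = √3·V_L·I_L·cosφ = 1.732 × 400 × 305 × 0.824 = 174114 W
η = P_out / P_in = 160160 / 174114 = 0.920 = 92.0%

92.0 %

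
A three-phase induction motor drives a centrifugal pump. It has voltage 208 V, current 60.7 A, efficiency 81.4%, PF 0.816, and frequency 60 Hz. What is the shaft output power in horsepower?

19.5 HP

P_in = √3·V·I·cosφ = 1.732 × 208 × 60.7 × 0.816 = 17844 W
P_out = η·P_in = 0.814 × 17844 = 14525 W
= 14525/746 = 19.5 HP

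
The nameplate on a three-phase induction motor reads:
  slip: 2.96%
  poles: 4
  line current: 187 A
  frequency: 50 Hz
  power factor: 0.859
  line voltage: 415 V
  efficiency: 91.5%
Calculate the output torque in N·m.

P_in = √3·V·I·cosφ = 1.732 × 415 × 187 × 0.859 = 115460 W
P_out = η·P_in = 0.915 × 115460 = 105646 W
n_s = 120×50/4 = 1500 rpm; n = 1500×(1−0.0296) = 1456 rpm
ω = 2π×1456/60 = 152.5 rad/s
τ = P_out/ω = 105646/152.5 = 693 N·m

693 N·m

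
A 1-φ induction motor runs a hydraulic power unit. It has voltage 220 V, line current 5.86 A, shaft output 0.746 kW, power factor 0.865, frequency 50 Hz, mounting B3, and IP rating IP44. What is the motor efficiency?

P_out = 0.746 kW = 746 W
P_in = V·I·cosφ = 220 × 5.86 × 0.865 = 1115 W
η = P_out / P_in = 746 / 1115 = 0.669 = 66.9%

66.9 %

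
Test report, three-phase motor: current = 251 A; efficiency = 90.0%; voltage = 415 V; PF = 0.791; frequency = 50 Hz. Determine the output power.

128 kW

P_in = √3·V·I·cosφ = 1.732 × 415 × 251 × 0.791 = 142707 W
P_out = η·P_in = 0.9 × 142707 = 128436 W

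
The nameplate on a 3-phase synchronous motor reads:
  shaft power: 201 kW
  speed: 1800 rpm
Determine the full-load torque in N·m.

1070 N·m

ω = 2π × 1800/60 = 188.5 rad/s
τ = P/ω = 201000/188.5 = 1070 N·m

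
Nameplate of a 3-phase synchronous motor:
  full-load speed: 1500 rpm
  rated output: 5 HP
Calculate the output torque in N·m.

P_out = 5 × 746 = 3730 W
ω = 2π × 1500/60 = 157.1 rad/s
τ = P_out/ω = 3730/157.1 = 23.7 N·m

23.7 N·m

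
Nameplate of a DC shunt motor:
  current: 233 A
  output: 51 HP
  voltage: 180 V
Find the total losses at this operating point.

P_in = V·I = 180×233 = 41940 W
P_out = 51×746 = 38046 W
Losses = P_in − P_out = 41940 − 38046 = 3894 W

3890 W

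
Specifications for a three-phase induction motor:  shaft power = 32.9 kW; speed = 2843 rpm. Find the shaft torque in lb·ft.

ω = 2π × 2843/60 = 297.7 rad/s
τ = P/ω = 32900/297.7 = 110.5 N·m
In lb·ft: 110.5/1.356 = 81.5 lb·ft

81.5 lb·ft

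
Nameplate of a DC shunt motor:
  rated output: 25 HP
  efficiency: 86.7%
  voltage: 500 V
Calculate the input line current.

43 A

P_out = 25 × 746 = 18650 W
P_in = P_out / η = 18650 / 0.867 = 21511 W
I = P_in / V = 21511 / 500 = 43 A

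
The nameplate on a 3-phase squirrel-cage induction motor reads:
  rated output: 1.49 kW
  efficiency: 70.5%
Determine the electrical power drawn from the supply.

P_out = 1490 W
P_in = P_out/η = 1490/0.705 = 2113 W = 2.11 kW

2.11 kW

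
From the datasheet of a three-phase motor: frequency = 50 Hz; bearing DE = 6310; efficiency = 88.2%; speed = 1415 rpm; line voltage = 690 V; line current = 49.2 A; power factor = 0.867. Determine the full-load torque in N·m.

303 N·m

P_in = √3·V·I·cosφ = 1.732 × 690 × 49.2 × 0.867 = 50978 W
P_out = η·P_in = 0.882 × 50978 = 44963 W
n = 1415 rpm
ω = 2π×1415/60 = 148.2 rad/s
τ = P_out/ω = 44963/148.2 = 303 N·m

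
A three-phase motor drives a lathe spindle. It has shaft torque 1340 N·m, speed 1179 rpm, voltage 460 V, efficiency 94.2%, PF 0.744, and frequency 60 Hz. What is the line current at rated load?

ω = 2π×1179/60 = 123.5 rad/s; P_out = τω = 1340 × 123.5 = 165490 W
P_in = P_out / η = 165490 / 0.942 = 175679 W
I_L = P_in / (√3·V_L·cosφ) = 175679 / (1.732 × 460 × 0.744) = 296 A

296 A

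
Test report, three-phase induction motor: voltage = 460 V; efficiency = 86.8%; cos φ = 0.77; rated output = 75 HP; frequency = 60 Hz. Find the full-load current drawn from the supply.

105 A

P_out = 75 × 746 = 55950 W
P_in = P_out / η = 55950 / 0.868 = 64459 W
I_L = P_in / (√3·V_L·cosφ) = 64459 / (1.732 × 460 × 0.77) = 105 A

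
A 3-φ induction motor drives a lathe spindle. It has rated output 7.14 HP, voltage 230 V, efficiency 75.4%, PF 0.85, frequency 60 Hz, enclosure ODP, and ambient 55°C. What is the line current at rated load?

P_out = 7.14 × 746 = 5326 W
P_in = P_out / η = 5326 / 0.754 = 7064 W
I_L = P_in / (√3·V_L·cosφ) = 7064 / (1.732 × 230 × 0.85) = 20.9 A

20.9 A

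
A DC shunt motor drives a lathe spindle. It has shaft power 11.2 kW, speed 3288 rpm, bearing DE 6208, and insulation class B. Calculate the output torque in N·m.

ω = 2π × 3288/60 = 344.3 rad/s
τ = P/ω = 11200/344.3 = 32.5 N·m

32.5 N·m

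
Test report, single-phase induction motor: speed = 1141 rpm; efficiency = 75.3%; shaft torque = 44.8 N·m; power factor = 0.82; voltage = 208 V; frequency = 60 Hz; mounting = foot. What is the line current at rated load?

41.7 A

ω = 2π×1141/60 = 119.5 rad/s; P_out = τω = 44.8 × 119.5 = 5354 W
P_in = P_out / η = 5354 / 0.753 = 7110 W
I = P_in / (V·cosφ) = 7110 / (208 × 0.82) = 41.7 A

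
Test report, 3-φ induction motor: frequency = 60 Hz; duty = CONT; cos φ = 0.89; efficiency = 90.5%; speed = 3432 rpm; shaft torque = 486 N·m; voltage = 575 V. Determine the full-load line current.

ω = 2π×3432/60 = 359.4 rad/s; P_out = τω = 486 × 359.4 = 174668 W
P_in = P_out / η = 174668 / 0.905 = 193003 W
I_L = P_in / (√3·V_L·cosφ) = 193003 / (1.732 × 575 × 0.89) = 218 A

218 A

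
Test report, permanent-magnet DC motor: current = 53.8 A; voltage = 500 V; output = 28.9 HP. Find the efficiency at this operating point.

P_out = 28.9 × 746 = 21559 W
P_in = V·I = 500 × 53.8 = 26900 W
η = P_out / P_in = 21559 / 26900 = 0.801 = 80.1%

80.1 %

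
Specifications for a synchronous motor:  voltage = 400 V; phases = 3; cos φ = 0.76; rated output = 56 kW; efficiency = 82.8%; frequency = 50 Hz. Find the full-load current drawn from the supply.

P_out = 56 kW = 56000 W
P_in = P_out / η = 56000 / 0.828 = 67633 W
I_L = P_in / (√3·V_L·cosφ) = 67633 / (1.732 × 400 × 0.76) = 128 A

128 A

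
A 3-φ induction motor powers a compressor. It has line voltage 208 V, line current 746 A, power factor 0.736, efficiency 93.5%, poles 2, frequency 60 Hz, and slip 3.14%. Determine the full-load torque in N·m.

506 N·m

P_in = √3·V·I·cosφ = 1.732 × 208 × 746 × 0.736 = 197801 W
P_out = η·P_in = 0.935 × 197801 = 184944 W
n_s = 120×60/2 = 3600 rpm; n = 3600×(1−0.0314) = 3487 rpm
ω = 2π×3487/60 = 365.2 rad/s
τ = P_out/ω = 184944/365.2 = 506 N·m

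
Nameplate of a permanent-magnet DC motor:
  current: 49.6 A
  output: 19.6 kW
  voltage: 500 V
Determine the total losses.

P_in = V·I = 500×49.6 = 24800 W
P_out = 19600 W
Losses = P_in − P_out = 24800 − 19600 = 5200 W

5200 W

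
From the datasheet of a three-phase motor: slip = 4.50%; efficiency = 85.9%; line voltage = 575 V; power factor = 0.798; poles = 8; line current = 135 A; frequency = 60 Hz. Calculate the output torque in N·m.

P_in = √3·V·I·cosφ = 1.732 × 575 × 135 × 0.798 = 107288 W
P_out = η·P_in = 0.859 × 107288 = 92160 W
n_s = 120×60/8 = 900 rpm; n = 900×(1−0.045) = 860 rpm
ω = 2π×860/60 = 90.06 rad/s
τ = P_out/ω = 92160/90.06 = 1020 N·m

1020 N·m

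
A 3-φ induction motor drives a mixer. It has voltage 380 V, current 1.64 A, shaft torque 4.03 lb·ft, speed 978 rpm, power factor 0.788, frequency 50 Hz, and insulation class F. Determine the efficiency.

65.8 %

τ = 4.03 lb·ft × 1.356 = 5.465 N·m
ω = 2π × 978/60 = 102.4 rad/s; P_out = τω = 5.465 × 102.4 = 560 W
P_in = √3·V_L·I_L·cosφ = 1.732 × 380 × 1.64 × 0.788 = 851 W
η = P_out / P_in = 560 / 851 = 0.658 = 65.8%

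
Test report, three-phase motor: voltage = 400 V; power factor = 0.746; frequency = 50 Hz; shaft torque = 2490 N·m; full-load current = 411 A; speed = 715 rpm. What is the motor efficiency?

87.8 %

ω = 2π × 715/60 = 74.87 rad/s; P_out = τω = 2490 × 74.87 = 186426 W
P_in = √3·V_L·I_L·cosφ = 1.732 × 400 × 411 × 0.746 = 212417 W
η = P_out / P_in = 186426 / 212417 = 0.878 = 87.8%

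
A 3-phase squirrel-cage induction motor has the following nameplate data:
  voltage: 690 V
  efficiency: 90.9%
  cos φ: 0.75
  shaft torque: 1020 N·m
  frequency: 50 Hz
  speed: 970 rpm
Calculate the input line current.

127 A

ω = 2π×970/60 = 101.6 rad/s; P_out = τω = 1020 × 101.6 = 103632 W
P_in = P_out / η = 103632 / 0.909 = 114007 W
I_L = P_in / (√3·V_L·cosφ) = 114007 / (1.732 × 690 × 0.75) = 127 A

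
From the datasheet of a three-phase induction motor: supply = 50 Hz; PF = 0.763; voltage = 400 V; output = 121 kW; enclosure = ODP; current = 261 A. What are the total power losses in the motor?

P_in = √3·V·I·cosφ = 1.732×400×261×0.763 = 137966 W
P_out = 121000 W
Losses = P_in − P_out = 137966 − 121000 = 16966 W

17000 W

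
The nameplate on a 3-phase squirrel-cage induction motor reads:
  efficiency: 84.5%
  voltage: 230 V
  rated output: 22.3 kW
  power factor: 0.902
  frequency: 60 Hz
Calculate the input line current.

73.4 A

P_out = 22.3 kW = 22300 W
P_in = P_out / η = 22300 / 0.845 = 26391 W
I_L = P_in / (√3·V_L·cosφ) = 26391 / (1.732 × 230 × 0.902) = 73.4 A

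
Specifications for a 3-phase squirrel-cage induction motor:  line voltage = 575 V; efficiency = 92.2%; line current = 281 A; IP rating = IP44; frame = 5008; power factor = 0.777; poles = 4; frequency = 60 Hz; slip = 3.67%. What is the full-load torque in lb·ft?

814 lb·ft

P_in = √3·V·I·cosφ = 1.732 × 575 × 281 × 0.777 = 217442 W
P_out = η·P_in = 0.922 × 217442 = 200482 W
n_s = 120×60/4 = 1800 rpm; n = 1800×(1−0.0367) = 1734 rpm
ω = 2π×1734/60 = 181.6 rad/s
τ = P_out/ω = 200482/181.6 = 1104 N·m
In lb·ft: 1104/1.356 = 814 lb·ft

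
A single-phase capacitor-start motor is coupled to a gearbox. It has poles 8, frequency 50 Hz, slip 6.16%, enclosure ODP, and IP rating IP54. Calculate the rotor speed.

n_s = 120f/p = 120×50/8 = 750 rpm
n = n_s(1 − s) = 750 × (1 − 0.0616) = 704 rpm

704 rpm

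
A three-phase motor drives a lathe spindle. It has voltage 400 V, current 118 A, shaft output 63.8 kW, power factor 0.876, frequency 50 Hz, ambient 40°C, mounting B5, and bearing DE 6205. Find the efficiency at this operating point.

89.1 %

P_out = 63.8 kW = 63800 W
P_in = √3·V_L·I_L·cosφ = 1.732 × 400 × 118 × 0.876 = 71613 W
η = P_out / P_in = 63800 / 71613 = 0.891 = 89.1%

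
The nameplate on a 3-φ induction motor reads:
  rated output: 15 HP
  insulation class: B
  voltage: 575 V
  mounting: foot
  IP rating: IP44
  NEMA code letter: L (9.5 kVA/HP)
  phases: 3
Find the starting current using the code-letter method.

S_LR = 9.5 × 15 = 142.5 kVA
I_LR = S_LR/(√3·V_L) = 142500/(1.732×575) = 143 A

143 A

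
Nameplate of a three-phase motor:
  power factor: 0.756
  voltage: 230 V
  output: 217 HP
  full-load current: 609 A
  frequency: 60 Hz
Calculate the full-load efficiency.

P_out = 217 × 746 = 161882 W
P_in = √3·V_L·I_L·cosφ = 1.732 × 230 × 609 × 0.756 = 183407 W
η = P_out / P_in = 161882 / 183407 = 0.883 = 88.3%

88.3 %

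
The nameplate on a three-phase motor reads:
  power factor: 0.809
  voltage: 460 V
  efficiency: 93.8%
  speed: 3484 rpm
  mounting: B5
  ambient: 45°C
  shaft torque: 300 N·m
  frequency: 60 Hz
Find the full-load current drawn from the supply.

ω = 2π×3484/60 = 364.8 rad/s; P_out = τω = 300 × 364.8 = 109440 W
P_in = P_out / η = 109440 / 0.938 = 116674 W
I_L = P_in / (√3·V_L·cosφ) = 116674 / (1.732 × 460 × 0.809) = 181 A

181 A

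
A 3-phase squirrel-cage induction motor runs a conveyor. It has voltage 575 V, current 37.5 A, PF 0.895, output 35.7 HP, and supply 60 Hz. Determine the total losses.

6790 W

P_in = √3·V·I·cosφ = 1.732×575×37.5×0.895 = 33425 W
P_out = 35.7×746 = 26632 W
Losses = P_in − P_out = 33425 − 26632 = 6793 W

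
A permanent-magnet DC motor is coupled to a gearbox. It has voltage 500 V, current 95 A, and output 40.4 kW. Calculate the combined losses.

7100 W

P_in = V·I = 500×95 = 47500 W
P_out = 40400 W
Losses = P_in − P_out = 47500 − 40400 = 7100 W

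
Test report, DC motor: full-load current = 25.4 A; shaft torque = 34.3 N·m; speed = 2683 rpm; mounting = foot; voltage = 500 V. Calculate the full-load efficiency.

ω = 2π × 2683/60 = 281 rad/s; P_out = τω = 34.3 × 281 = 9638 W
P_in = V·I = 500 × 25.4 = 12700 W
η = P_out / P_in = 9638 / 12700 = 0.759 = 75.9%

75.9 %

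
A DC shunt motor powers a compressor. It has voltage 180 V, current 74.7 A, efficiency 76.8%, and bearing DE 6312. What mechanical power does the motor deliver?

P_in = V·I = 180 × 74.7 = 13446 W
P_out = η·P_in = 0.768 × 13446 = 10327 W

10.3 kW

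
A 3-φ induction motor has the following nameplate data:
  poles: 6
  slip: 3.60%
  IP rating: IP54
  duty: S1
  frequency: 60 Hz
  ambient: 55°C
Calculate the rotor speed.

1157 rpm

n_s = 120f/p = 120×60/6 = 1200 rpm
n = n_s(1 − s) = 1200 × (1 − 0.036) = 1157 rpm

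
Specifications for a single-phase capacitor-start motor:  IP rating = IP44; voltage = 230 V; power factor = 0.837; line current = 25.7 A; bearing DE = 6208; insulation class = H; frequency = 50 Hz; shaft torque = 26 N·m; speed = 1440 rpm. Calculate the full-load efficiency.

79.2 %

ω = 2π × 1440/60 = 150.8 rad/s; P_out = τω = 26 × 150.8 = 3921 W
P_in = V·I·cosφ = 230 × 25.7 × 0.837 = 4948 W
η = P_out / P_in = 3921 / 4948 = 0.792 = 79.2%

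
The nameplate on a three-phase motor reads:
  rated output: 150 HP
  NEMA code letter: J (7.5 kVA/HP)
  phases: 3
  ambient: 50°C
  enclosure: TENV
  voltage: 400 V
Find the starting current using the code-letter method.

S_LR = 7.5 × 150 = 1125 kVA
I_LR = S_LR/(√3·V_L) = 1125000/(1.732×400) = 1620 A

1620 A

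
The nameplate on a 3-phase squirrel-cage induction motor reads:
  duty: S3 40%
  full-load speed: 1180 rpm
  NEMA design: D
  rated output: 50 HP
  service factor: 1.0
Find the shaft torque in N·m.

P_out = 50 × 746 = 37300 W
ω = 2π × 1180/60 = 123.6 rad/s
τ = P_out/ω = 37300/123.6 = 302 N·m

302 N·m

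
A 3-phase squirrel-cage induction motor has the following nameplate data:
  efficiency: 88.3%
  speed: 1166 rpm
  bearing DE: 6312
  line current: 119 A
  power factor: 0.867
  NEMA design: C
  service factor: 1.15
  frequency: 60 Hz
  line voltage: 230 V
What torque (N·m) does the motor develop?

297 N·m

P_in = √3·V·I·cosφ = 1.732 × 230 × 119 × 0.867 = 41100 W
P_out = η·P_in = 0.883 × 41100 = 36291 W
n = 1166 rpm
ω = 2π×1166/60 = 122.1 rad/s
τ = P_out/ω = 36291/122.1 = 297 N·m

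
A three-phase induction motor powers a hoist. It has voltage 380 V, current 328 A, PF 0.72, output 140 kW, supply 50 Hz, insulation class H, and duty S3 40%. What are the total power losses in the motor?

15.4 kW

P_in = √3·V·I·cosφ = 1.732×380×328×0.72 = 155431 W
P_out = 140000 W
Losses = P_in − P_out = 155431 − 140000 = 15431 W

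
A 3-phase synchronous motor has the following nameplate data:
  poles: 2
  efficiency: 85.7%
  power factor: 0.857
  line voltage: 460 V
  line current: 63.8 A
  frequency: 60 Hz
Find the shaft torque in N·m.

99 N·m

P_in = √3·V·I·cosφ = 1.732 × 460 × 63.8 × 0.857 = 43562 W
P_out = η·P_in = 0.857 × 43562 = 37333 W
n = n_s = 120×60/2 = 3600 rpm (synchronous)
ω = 2π×3600/60 = 377 rad/s
τ = P_out/ω = 37333/377 = 99 N·m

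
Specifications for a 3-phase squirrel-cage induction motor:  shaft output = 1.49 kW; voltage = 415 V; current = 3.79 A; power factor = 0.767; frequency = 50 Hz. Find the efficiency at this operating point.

P_out = 1.49 kW = 1490 W
P_in = √3·V_L·I_L·cosφ = 1.732 × 415 × 3.79 × 0.767 = 2089 W
η = P_out / P_in = 1490 / 2089 = 0.713 = 71.3%

71.3 %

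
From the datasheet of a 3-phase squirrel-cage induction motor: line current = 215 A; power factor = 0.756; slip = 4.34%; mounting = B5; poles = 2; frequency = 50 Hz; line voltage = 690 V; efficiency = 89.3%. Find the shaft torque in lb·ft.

426 lb·ft

P_in = √3·V·I·cosφ = 1.732 × 690 × 215 × 0.756 = 194248 W
P_out = η·P_in = 0.893 × 194248 = 173463 W
n_s = 120×50/2 = 3000 rpm; n = 3000×(1−0.0434) = 2870 rpm
ω = 2π×2870/60 = 300.5 rad/s
τ = P_out/ω = 173463/300.5 = 577.2 N·m
In lb·ft: 577.2/1.356 = 426 lb·ft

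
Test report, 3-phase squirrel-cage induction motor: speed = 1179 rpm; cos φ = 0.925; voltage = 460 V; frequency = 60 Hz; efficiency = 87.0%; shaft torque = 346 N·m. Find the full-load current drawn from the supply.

66.6 A

ω = 2π×1179/60 = 123.5 rad/s; P_out = τω = 346 × 123.5 = 42731 W
P_in = P_out / η = 42731 / 0.870 = 49116 W
I_L = P_in / (√3·V_L·cosφ) = 49116 / (1.732 × 460 × 0.925) = 66.6 A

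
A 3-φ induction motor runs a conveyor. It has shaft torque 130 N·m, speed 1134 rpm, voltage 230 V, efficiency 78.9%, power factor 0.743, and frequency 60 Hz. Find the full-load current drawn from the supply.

66.1 A

ω = 2π×1134/60 = 118.8 rad/s; P_out = τω = 130 × 118.8 = 15444 W
P_in = P_out / η = 15444 / 0.789 = 19574 W
I_L = P_in / (√3·V_L·cosφ) = 19574 / (1.732 × 230 × 0.743) = 66.1 A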